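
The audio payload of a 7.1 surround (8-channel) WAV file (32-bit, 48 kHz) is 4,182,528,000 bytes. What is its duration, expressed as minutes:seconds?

Byte rate = 48,000 × 4 × 8 = 1,536,000 bytes/s.
Duration = 4,182,528,000 / 1,536,000 = 2,723 s.
2,723 s = 45:23.

45:23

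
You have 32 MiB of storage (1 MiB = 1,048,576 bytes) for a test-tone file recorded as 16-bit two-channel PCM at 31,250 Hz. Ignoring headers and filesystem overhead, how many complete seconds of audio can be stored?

Uncompressed byte rate = 31,250 × 2 × 2 = 125,000 bytes/s.
Capacity = 32 × 1,048,576 = 33,554,432 bytes.
33,554,432 / 125,000 ≈ 268.44 s → 268 seconds.

268 seconds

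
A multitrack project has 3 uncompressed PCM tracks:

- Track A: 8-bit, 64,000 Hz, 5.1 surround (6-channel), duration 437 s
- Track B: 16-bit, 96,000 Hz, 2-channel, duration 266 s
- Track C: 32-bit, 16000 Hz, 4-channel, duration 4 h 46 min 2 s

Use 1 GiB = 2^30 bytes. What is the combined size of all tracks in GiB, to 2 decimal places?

4.34 GiB

Track A: 64,000 × 437 × 1 × 6 = 167,808,000 bytes.
Track B: 96,000 × 266 × 2 × 2 = 102,144,000 bytes.
Track C: 4 h 46 min 2 s = 17,162 s; 16,000 × 17,162 × 4 × 4 = 4,393,472,000 bytes.
Total = 4,663,424,000 bytes = 4.34 GiB.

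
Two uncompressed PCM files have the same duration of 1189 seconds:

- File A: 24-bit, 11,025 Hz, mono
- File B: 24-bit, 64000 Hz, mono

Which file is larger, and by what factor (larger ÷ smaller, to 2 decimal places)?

File A: 11,025 × 3 × 1 = 33,075 bytes/s.
File B: 64,000 × 3 × 1 = 192,000 bytes/s.
File B is larger; ratio = 228,288,000 / 39,326,175 = 5.80.

File B, by a factor of 5.80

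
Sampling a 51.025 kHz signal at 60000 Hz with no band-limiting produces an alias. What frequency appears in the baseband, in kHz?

Nyquist = 60,000/2 = 30,000 Hz; 51,025 Hz exceeds it.
Alias = |51,025 − 1×60,000| = |51,025 − 60,000| = 8,975 Hz = 8.975 kHz.

8.975 kHz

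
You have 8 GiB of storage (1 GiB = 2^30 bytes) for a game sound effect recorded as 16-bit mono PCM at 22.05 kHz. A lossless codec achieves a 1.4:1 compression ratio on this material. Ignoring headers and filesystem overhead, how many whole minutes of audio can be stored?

4,544 minutes

Uncompressed byte rate = 22,050 × 2 × 1 = 44,100 bytes/s.
After 1.4:1 compression, effective rate ≈ 31500 bytes/s.
Capacity = 8 × 1,073,741,824 = 8,589,934,592 bytes.
8,589,934,592 / effective rate ≈ 272696.34 s → 4,544 minutes.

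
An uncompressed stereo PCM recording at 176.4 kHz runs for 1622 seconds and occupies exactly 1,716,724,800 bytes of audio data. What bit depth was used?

Bytes per sample = 1,716,724,800 / (176,400 × 1,622 × 2) = 1,716,724,800 / 572,241,600 = 3.
Bit depth = 3 × 8 = 24 bits.

24 bits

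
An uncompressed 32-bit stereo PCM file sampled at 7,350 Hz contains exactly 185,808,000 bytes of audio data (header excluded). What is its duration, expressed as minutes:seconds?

52:40

Byte rate = 7,350 × 4 × 2 = 58,800 bytes/s.
Duration = 185,808,000 / 58,800 = 3,160 s.
3,160 s = 52:40.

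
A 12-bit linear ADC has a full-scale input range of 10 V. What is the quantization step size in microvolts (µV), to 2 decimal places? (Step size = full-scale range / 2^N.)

2441.41 µV

10 V / 2^12 = 10 / 4,096 V = 2441.41 µV.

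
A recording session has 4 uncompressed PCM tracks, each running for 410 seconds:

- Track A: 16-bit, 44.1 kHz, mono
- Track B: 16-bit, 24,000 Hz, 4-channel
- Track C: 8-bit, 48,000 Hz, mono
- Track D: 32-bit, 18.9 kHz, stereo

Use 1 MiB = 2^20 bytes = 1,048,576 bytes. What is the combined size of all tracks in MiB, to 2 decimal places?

187.45 MiB

Track A: 44,100 × 410 × 2 × 1 = 36,162,000 bytes.
Track B: 24,000 × 410 × 2 × 4 = 78,720,000 bytes.
Track C: 48,000 × 410 × 1 × 1 = 19,680,000 bytes.
Track D: 18,900 × 410 × 4 × 2 = 61,992,000 bytes.
Total = 196,554,000 bytes = 187.45 MiB.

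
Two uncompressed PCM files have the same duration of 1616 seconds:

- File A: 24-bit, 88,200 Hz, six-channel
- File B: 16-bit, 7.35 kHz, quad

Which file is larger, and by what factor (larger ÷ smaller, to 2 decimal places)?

File A, by a factor of 27.00

File A: 88,200 × 3 × 6 = 1,587,600 bytes/s.
File B: 7,350 × 2 × 4 = 58,800 bytes/s.
File A is larger; ratio = 2,565,561,600 / 95,020,800 = 27.00.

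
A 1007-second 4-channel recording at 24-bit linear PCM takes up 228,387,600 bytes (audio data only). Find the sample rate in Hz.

18,900 Hz

Bytes = sample_rate × seconds × bytes_per_sample × channels.
sample_rate = 228,387,600 / (1,007 × 3 × 4) = 228,387,600 / 12,084 = 18,900 Hz.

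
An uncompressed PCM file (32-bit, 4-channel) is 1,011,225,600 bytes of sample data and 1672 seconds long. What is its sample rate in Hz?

Bytes = sample_rate × seconds × bytes_per_sample × channels.
sample_rate = 1,011,225,600 / (1,672 × 4 × 4) = 1,011,225,600 / 26,752 = 37,800 Hz.

37,800 Hz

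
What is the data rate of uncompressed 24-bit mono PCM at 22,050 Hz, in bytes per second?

Bit rate = 22,050 × 24 × 1 = 529,200 bits/s.
529,200 / 8 = 66,150 bytes/s.

66,150 bytes/s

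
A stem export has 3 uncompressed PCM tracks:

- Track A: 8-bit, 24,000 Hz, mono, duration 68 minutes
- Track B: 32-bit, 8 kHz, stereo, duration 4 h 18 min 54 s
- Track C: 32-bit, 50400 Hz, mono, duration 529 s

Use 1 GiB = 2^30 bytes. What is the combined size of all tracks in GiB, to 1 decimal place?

1.1 GiB

Track A: 68 minutes = 4,080 s; 24,000 × 4,080 × 1 × 1 = 97,920,000 bytes.
Track B: 4 h 18 min 54 s = 15,534 s; 8,000 × 15,534 × 4 × 2 = 994,176,000 bytes.
Track C: 50,400 × 529 × 4 × 1 = 106,646,400 bytes.
Total = 1,198,742,400 bytes = 1.1 GiB.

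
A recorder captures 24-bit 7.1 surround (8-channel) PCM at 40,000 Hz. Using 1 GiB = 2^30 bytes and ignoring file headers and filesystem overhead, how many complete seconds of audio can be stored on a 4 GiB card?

Uncompressed byte rate = 40,000 × 3 × 8 = 960,000 bytes/s.
Capacity = 4 × 1,073,741,824 = 4,294,967,296 bytes.
4,294,967,296 / 960,000 ≈ 4473.92 s → 4,473 seconds.

4,473 seconds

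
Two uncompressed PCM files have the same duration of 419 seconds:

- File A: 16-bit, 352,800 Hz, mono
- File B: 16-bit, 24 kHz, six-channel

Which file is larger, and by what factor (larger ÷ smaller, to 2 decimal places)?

File A: 352,800 × 2 × 1 = 705,600 bytes/s.
File B: 24,000 × 2 × 6 = 288,000 bytes/s.
File A is larger; ratio = 295,646,400 / 120,672,000 = 2.45.

File A, by a factor of 2.45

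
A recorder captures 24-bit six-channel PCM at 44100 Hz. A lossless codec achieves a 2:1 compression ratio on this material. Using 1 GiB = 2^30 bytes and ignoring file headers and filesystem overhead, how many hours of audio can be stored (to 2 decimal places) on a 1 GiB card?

Uncompressed byte rate = 44,100 × 3 × 6 = 793,800 bytes/s.
After 2:1 compression, effective rate ≈ 396900 bytes/s.
Capacity = 1 × 1,073,741,824 = 1,073,741,824 bytes.
1,073,741,824 / effective rate ≈ 2705.32 s → 0.75 hours.

0.75 hours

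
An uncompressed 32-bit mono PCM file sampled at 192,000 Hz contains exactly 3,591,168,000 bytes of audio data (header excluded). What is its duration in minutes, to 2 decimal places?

Byte rate = 192,000 × 4 × 1 = 768,000 bytes/s.
Duration = 3,591,168,000 / 768,000 = 4,676 s.
4,676 s / 60 = 77.93 minutes.

77.93 minutes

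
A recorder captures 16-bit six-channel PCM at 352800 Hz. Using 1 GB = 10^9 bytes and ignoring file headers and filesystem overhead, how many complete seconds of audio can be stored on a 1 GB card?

Uncompressed byte rate = 352,800 × 2 × 6 = 4,233,600 bytes/s.
Capacity = 1 × 1,000,000,000 = 1,000,000,000 bytes.
1,000,000,000 / 4,233,600 ≈ 236.21 s → 236 seconds.

236 seconds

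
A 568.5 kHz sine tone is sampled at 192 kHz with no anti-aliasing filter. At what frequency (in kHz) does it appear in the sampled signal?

Nyquist = 192,000/2 = 96,000 Hz; 568,500 Hz exceeds it.
Alias = |568,500 − 3×192,000| = |568,500 − 576,000| = 7,500 Hz = 7.5 kHz.

7.5 kHz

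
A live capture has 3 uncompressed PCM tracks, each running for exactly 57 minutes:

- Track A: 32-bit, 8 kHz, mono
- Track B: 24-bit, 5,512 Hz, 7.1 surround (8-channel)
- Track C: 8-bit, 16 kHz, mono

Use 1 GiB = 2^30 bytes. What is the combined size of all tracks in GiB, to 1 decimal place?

0.6 GiB

exactly 57 minutes = 3,420 s.
Track A: 8,000 × 3,420 × 4 × 1 = 109,440,000 bytes.
Track B: 5,512 × 3,420 × 3 × 8 = 452,424,960 bytes.
Track C: 16,000 × 3,420 × 1 × 1 = 54,720,000 bytes.
Total = 616,584,960 bytes = 0.6 GiB.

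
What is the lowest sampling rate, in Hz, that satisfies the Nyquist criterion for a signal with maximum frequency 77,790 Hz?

155,580 Hz

Minimum sample rate = 2 × 77,790 Hz = 155,580 Hz.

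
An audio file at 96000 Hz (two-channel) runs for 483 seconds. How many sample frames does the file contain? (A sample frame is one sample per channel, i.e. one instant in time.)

46,368,000 sample frames

96,000 samples/s × 483 s = 46,368,000 frames.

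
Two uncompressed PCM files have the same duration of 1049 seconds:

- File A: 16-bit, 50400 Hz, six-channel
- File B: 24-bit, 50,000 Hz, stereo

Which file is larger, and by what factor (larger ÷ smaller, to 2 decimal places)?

File A: 50,400 × 2 × 6 = 604,800 bytes/s.
File B: 50,000 × 3 × 2 = 300,000 bytes/s.
File A is larger; ratio = 634,435,200 / 314,700,000 = 2.02.

File A, by a factor of 2.02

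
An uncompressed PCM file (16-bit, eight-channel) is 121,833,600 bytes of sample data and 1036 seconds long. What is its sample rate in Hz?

Bytes = sample_rate × seconds × bytes_per_sample × channels.
sample_rate = 121,833,600 / (1,036 × 2 × 8) = 121,833,600 / 16,576 = 7,350 Hz.

7,350 Hz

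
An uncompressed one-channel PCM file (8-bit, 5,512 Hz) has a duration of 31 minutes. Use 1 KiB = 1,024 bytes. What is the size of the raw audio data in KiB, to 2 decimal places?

10012.03 KiB

Duration = 31 minutes = 1,860 s.
Bytes = 5,512 samples/s × 1,860 s × 1 bytes/sample × 1 ch = 10,252,320 bytes.
10,252,320 / 1,024 = 10012.03 KiB.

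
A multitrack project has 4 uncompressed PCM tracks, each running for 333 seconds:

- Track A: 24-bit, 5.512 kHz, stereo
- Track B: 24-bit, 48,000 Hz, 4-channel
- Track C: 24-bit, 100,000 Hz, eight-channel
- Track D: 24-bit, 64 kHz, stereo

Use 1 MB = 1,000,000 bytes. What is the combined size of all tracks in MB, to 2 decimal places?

Track A: 5,512 × 333 × 3 × 2 = 11,012,976 bytes.
Track B: 48,000 × 333 × 3 × 4 = 191,808,000 bytes.
Track C: 100,000 × 333 × 3 × 8 = 799,200,000 bytes.
Track D: 64,000 × 333 × 3 × 2 = 127,872,000 bytes.
Total = 1,129,892,976 bytes = 1129.89 MB.

1129.89 MB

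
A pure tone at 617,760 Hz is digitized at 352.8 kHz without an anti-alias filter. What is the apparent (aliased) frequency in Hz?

87,840 Hz

Nyquist = 352,800/2 = 176,400 Hz; 617,760 Hz exceeds it.
Alias = |617,760 − 2×352,800| = |617,760 − 705,600| = 87,840 Hz.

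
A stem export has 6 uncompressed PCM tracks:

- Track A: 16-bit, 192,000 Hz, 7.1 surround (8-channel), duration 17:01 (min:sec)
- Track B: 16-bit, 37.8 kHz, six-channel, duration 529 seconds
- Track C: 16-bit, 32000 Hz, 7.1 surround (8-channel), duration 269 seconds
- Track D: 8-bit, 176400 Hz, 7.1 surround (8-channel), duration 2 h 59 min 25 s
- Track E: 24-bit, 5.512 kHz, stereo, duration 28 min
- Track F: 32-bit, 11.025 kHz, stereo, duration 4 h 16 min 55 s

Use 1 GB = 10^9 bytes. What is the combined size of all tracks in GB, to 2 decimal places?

20.12 GB

Track A: 17:01 (min:sec) = 1,021 s; 192,000 × 1,021 × 2 × 8 = 3,136,512,000 bytes.
Track B: 37,800 × 529 × 2 × 6 = 239,954,400 bytes.
Track C: 32,000 × 269 × 2 × 8 = 137,728,000 bytes.
Track D: 2 h 59 min 25 s = 10,765 s; 176,400 × 10,765 × 1 × 8 = 15,191,568,000 bytes.
Track E: 28 min = 1,680 s; 5,512 × 1,680 × 3 × 2 = 55,560,960 bytes.
Track F: 4 h 16 min 55 s = 15,415 s; 11,025 × 15,415 × 4 × 2 = 1,359,603,000 bytes.
Total = 20,120,926,360 bytes = 20.12 GB.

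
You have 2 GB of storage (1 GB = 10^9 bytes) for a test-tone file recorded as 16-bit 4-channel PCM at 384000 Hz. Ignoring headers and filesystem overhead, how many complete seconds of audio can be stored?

Uncompressed byte rate = 384,000 × 2 × 4 = 3,072,000 bytes/s.
Capacity = 2 × 1,000,000,000 = 2,000,000,000 bytes.
2,000,000,000 / 3,072,000 ≈ 651.04 s → 651 seconds.

651 seconds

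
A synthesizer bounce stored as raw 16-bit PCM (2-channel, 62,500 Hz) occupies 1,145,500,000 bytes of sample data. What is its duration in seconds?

4,582 seconds

Byte rate = 62,500 × 2 × 2 = 250,000 bytes/s.
Duration = 1,145,500,000 / 250,000 = 4,582 s.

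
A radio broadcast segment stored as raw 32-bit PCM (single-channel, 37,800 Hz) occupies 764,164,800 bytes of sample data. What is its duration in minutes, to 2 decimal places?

84.23 minutes

Byte rate = 37,800 × 4 × 1 = 151,200 bytes/s.
Duration = 764,164,800 / 151,200 = 5,054 s.
5,054 s / 60 = 84.23 minutes.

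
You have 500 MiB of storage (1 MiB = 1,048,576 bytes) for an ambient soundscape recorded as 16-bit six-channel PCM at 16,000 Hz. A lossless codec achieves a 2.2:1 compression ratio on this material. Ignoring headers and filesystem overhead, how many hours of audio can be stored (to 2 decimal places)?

Uncompressed byte rate = 16,000 × 2 × 6 = 192,000 bytes/s.
After 2.2:1 compression, effective rate ≈ 87272.73 bytes/s.
Capacity = 500 × 1,048,576 = 524,288,000 bytes.
524,288,000 / effective rate ≈ 6007.47 s → 1.67 hours.

1.67 hours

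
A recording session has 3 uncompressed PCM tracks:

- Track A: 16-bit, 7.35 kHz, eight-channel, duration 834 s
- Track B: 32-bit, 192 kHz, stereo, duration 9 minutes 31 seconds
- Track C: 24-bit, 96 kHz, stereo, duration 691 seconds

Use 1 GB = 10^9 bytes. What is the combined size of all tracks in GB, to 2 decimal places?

1.37 GB

Track A: 7,350 × 834 × 2 × 8 = 98,078,400 bytes.
Track B: 9 minutes 31 seconds = 571 s; 192,000 × 571 × 4 × 2 = 877,056,000 bytes.
Track C: 96,000 × 691 × 3 × 2 = 398,016,000 bytes.
Total = 1,373,150,400 bytes = 1.37 GB.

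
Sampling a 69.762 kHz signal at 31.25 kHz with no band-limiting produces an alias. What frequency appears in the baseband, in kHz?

Nyquist = 31,250/2 = 15,625 Hz; 69,762 Hz exceeds it.
Alias = |69,762 − 2×31,250| = |69,762 − 62,500| = 7,262 Hz = 7.262 kHz.

7.262 kHz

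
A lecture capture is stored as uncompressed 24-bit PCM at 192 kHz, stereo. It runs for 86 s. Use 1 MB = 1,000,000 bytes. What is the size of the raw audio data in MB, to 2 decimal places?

99.07 MB

Bytes = 192,000 samples/s × 86 s × 3 bytes/sample × 2 ch = 99,072,000 bytes.
99,072,000 / 1,000,000 = 99.07 MB.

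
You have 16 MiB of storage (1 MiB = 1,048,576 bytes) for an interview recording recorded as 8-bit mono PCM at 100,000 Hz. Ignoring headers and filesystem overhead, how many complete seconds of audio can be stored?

Uncompressed byte rate = 100,000 × 1 × 1 = 100,000 bytes/s.
Capacity = 16 × 1,048,576 = 16,777,216 bytes.
16,777,216 / 100,000 ≈ 167.77 s → 167 seconds.

167 seconds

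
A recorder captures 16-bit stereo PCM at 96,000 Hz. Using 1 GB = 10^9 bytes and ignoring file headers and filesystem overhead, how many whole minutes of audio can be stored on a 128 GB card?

5,555 minutes

Uncompressed byte rate = 96,000 × 2 × 2 = 384,000 bytes/s.
Capacity = 128 × 1,000,000,000 = 128,000,000,000 bytes.
128,000,000,000 / 384,000 ≈ 333333.33 s → 5,555 minutes.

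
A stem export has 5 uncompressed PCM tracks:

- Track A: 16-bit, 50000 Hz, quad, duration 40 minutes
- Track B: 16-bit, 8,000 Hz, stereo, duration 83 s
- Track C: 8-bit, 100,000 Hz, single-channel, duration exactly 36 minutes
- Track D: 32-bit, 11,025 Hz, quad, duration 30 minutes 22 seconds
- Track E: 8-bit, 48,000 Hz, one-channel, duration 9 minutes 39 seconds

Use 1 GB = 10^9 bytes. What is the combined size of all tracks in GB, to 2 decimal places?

1.53 GB

Track A: 40 minutes = 2,400 s; 50,000 × 2,400 × 2 × 4 = 960,000,000 bytes.
Track B: 8,000 × 83 × 2 × 2 = 2,656,000 bytes.
Track C: exactly 36 minutes = 2,160 s; 100,000 × 2,160 × 1 × 1 = 216,000,000 bytes.
Track D: 30 minutes 22 seconds = 1,822 s; 11,025 × 1,822 × 4 × 4 = 321,400,800 bytes.
Track E: 9 minutes 39 seconds = 579 s; 48,000 × 579 × 1 × 1 = 27,792,000 bytes.
Total = 1,527,848,800 bytes = 1.53 GB.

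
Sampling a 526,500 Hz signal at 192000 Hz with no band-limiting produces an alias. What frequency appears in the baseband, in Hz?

49,500 Hz

Nyquist = 192,000/2 = 96,000 Hz; 526,500 Hz exceeds it.
Alias = |526,500 − 3×192,000| = |526,500 − 576,000| = 49,500 Hz.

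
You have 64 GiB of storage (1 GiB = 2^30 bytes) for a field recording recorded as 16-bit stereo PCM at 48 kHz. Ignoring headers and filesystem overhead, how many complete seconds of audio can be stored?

Uncompressed byte rate = 48,000 × 2 × 2 = 192,000 bytes/s.
Capacity = 64 × 1,073,741,824 = 68,719,476,736 bytes.
68,719,476,736 / 192,000 ≈ 357913.94 s → 357,913 seconds.

357,913 seconds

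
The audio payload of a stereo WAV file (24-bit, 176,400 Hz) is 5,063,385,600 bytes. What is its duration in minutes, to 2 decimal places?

Byte rate = 176,400 × 3 × 2 = 1,058,400 bytes/s.
Duration = 5,063,385,600 / 1,058,400 = 4,784 s.
4,784 s / 60 = 79.73 minutes.

79.73 minutes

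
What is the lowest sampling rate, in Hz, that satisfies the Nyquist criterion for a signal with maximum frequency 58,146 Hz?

116,292 Hz

Minimum sample rate = 2 × 58,146 Hz = 116,292 Hz.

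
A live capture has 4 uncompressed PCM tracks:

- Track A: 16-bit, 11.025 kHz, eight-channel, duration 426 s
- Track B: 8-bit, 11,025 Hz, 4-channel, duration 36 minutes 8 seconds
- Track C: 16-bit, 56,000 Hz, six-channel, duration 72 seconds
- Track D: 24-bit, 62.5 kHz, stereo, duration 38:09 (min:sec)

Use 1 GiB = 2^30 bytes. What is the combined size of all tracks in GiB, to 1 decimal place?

1.0 GiB

Track A: 11,025 × 426 × 2 × 8 = 75,146,400 bytes.
Track B: 36 minutes 8 seconds = 2,168 s; 11,025 × 2,168 × 1 × 4 = 95,608,800 bytes.
Track C: 56,000 × 72 × 2 × 6 = 48,384,000 bytes.
Track D: 38:09 (min:sec) = 2,289 s; 62,500 × 2,289 × 3 × 2 = 858,375,000 bytes.
Total = 1,077,514,200 bytes = 1.0 GiB.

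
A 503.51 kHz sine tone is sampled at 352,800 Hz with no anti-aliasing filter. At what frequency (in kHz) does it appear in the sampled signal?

150.71 kHz

Nyquist = 352,800/2 = 176,400 Hz; 503,510 Hz exceeds it.
Alias = |503,510 − 1×352,800| = |503,510 − 352,800| = 150,710 Hz = 150.71 kHz.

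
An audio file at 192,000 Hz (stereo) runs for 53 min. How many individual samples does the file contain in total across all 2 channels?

53 min = 3,180 s.
192,000 × 3,180 s × 2 ch = 1,221,120,000 samples.

1,221,120,000 samples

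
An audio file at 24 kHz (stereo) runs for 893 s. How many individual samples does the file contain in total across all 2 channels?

24,000 × 893 s × 2 ch = 42,864,000 samples.

42,864,000 samples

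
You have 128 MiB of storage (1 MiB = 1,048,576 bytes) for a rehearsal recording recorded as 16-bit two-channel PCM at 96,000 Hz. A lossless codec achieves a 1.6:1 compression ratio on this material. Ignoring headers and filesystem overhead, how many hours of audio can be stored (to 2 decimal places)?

0.16 hours

Uncompressed byte rate = 96,000 × 2 × 2 = 384,000 bytes/s.
After 1.6:1 compression, effective rate ≈ 240000 bytes/s.
Capacity = 128 × 1,048,576 = 134,217,728 bytes.
134,217,728 / effective rate ≈ 559.24 s → 0.16 hours.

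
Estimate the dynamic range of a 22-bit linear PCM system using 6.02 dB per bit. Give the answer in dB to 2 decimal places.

132.44 dB

22 × 6.02 = 132.44 dB.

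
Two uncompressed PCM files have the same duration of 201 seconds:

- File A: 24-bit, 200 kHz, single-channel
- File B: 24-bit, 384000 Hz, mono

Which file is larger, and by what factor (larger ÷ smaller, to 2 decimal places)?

File A: 200,000 × 3 × 1 = 600,000 bytes/s.
File B: 384,000 × 3 × 1 = 1,152,000 bytes/s.
File B is larger; ratio = 231,552,000 / 120,600,000 = 1.92.

File B, by a factor of 1.92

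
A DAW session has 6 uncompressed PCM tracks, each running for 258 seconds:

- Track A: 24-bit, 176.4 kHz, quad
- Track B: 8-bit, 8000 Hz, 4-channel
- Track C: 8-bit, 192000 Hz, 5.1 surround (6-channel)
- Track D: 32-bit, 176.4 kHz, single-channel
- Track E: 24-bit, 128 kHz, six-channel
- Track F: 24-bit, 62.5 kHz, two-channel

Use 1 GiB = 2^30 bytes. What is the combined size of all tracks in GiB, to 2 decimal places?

1.61 GiB

Track A: 176,400 × 258 × 3 × 4 = 546,134,400 bytes.
Track B: 8,000 × 258 × 1 × 4 = 8,256,000 bytes.
Track C: 192,000 × 258 × 1 × 6 = 297,216,000 bytes.
Track D: 176,400 × 258 × 4 × 1 = 182,044,800 bytes.
Track E: 128,000 × 258 × 3 × 6 = 594,432,000 bytes.
Track F: 62,500 × 258 × 3 × 2 = 96,750,000 bytes.
Total = 1,724,833,200 bytes = 1.61 GiB.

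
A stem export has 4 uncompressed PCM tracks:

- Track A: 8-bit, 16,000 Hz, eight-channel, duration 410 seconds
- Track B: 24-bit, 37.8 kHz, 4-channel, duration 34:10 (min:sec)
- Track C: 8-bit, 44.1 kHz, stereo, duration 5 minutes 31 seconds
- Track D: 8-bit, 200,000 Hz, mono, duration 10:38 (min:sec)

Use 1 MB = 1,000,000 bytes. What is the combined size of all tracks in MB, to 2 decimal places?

Track A: 16,000 × 410 × 1 × 8 = 52,480,000 bytes.
Track B: 34:10 (min:sec) = 2,050 s; 37,800 × 2,050 × 3 × 4 = 929,880,000 bytes.
Track C: 5 minutes 31 seconds = 331 s; 44,100 × 331 × 1 × 2 = 29,194,200 bytes.
Track D: 10:38 (min:sec) = 638 s; 200,000 × 638 × 1 × 1 = 127,600,000 bytes.
Total = 1,139,154,200 bytes = 1139.15 MB.

1139.15 MB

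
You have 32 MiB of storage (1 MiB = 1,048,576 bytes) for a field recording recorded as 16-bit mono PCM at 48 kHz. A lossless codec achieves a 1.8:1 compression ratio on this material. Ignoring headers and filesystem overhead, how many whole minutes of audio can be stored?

10 minutes

Uncompressed byte rate = 48,000 × 2 × 1 = 96,000 bytes/s.
After 1.8:1 compression, effective rate ≈ 53333.33 bytes/s.
Capacity = 32 × 1,048,576 = 33,554,432 bytes.
33,554,432 / effective rate ≈ 629.15 s → 10 minutes.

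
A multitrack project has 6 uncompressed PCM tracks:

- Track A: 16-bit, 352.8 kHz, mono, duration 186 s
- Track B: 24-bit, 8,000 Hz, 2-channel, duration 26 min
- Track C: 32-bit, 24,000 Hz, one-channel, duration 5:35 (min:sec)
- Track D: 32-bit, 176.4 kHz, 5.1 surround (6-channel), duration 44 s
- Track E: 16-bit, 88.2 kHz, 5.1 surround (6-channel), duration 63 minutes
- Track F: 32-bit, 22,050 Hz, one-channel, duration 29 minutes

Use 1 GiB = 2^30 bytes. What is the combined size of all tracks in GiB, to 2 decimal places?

4.26 GiB

Track A: 352,800 × 186 × 2 × 1 = 131,241,600 bytes.
Track B: 26 min = 1,560 s; 8,000 × 1,560 × 3 × 2 = 74,880,000 bytes.
Track C: 5:35 (min:sec) = 335 s; 24,000 × 335 × 4 × 1 = 32,160,000 bytes.
Track D: 176,400 × 44 × 4 × 6 = 186,278,400 bytes.
Track E: 63 minutes = 3,780 s; 88,200 × 3,780 × 2 × 6 = 4,000,752,000 bytes.
Track F: 29 minutes = 1,740 s; 22,050 × 1,740 × 4 × 1 = 153,468,000 bytes.
Total = 4,578,780,000 bytes = 4.26 GiB.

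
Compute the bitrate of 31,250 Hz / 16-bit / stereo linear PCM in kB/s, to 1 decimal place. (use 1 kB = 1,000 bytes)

125.0 kB/s

Bit rate = 31,250 × 16 × 2 = 1,000,000 bits/s.
1,000,000 / 8 = 125,000 B/s = 125.0 kB/s.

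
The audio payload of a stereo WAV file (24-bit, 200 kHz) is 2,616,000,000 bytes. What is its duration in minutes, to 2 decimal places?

Byte rate = 200,000 × 3 × 2 = 1,200,000 bytes/s.
Duration = 2,616,000,000 / 1,200,000 = 2,180 s.
2,180 s / 60 = 36.33 minutes.

36.33 minutes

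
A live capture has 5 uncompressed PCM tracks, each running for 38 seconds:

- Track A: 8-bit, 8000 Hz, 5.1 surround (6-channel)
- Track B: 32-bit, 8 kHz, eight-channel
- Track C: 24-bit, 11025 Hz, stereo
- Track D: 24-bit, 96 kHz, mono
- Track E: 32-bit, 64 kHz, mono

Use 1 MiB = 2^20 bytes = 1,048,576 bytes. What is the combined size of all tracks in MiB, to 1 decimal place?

33.1 MiB

Track A: 8,000 × 38 × 1 × 6 = 1,824,000 bytes.
Track B: 8,000 × 38 × 4 × 8 = 9,728,000 bytes.
Track C: 11,025 × 38 × 3 × 2 = 2,513,700 bytes.
Track D: 96,000 × 38 × 3 × 1 = 10,944,000 bytes.
Track E: 64,000 × 38 × 4 × 1 = 9,728,000 bytes.
Total = 34,737,700 bytes = 33.1 MiB.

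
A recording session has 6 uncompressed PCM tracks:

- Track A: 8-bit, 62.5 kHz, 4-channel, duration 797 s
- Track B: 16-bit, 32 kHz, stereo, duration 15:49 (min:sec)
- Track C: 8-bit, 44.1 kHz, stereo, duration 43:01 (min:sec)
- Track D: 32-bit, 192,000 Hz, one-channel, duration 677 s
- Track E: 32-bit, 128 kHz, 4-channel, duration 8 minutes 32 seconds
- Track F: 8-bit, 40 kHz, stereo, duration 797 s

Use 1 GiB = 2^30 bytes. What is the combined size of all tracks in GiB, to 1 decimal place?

Track A: 62,500 × 797 × 1 × 4 = 199,250,000 bytes.
Track B: 15:49 (min:sec) = 949 s; 32,000 × 949 × 2 × 2 = 121,472,000 bytes.
Track C: 43:01 (min:sec) = 2,581 s; 44,100 × 2,581 × 1 × 2 = 227,644,200 bytes.
Track D: 192,000 × 677 × 4 × 1 = 519,936,000 bytes.
Track E: 8 minutes 32 seconds = 512 s; 128,000 × 512 × 4 × 4 = 1,048,576,000 bytes.
Track F: 40,000 × 797 × 1 × 2 = 63,760,000 bytes.
Total = 2,180,638,200 bytes = 2.0 GiB.

2.0 GiB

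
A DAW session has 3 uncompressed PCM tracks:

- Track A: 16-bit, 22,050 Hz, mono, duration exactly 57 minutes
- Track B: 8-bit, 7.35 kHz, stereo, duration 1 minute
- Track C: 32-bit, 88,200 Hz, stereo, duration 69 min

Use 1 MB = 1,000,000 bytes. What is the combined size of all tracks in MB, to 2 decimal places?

Track A: exactly 57 minutes = 3,420 s; 22,050 × 3,420 × 2 × 1 = 150,822,000 bytes.
Track B: 1 minute = 60 s; 7,350 × 60 × 1 × 2 = 882,000 bytes.
Track C: 69 min = 4,140 s; 88,200 × 4,140 × 4 × 2 = 2,921,184,000 bytes.
Total = 3,072,888,000 bytes = 3072.89 MB.

3072.89 MB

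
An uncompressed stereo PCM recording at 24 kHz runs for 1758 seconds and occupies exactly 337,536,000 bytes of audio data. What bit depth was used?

Bytes per sample = 337,536,000 / (24,000 × 1,758 × 2) = 337,536,000 / 84,384,000 = 4.
Bit depth = 4 × 8 = 32 bits.

32 bits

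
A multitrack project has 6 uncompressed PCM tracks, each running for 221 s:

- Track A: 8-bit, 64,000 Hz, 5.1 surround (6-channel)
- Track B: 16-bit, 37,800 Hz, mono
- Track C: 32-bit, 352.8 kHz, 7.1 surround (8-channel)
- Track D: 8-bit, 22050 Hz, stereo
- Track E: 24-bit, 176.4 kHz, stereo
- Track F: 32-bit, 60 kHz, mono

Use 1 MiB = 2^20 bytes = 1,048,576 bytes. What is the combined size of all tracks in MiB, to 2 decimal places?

2759.23 MiB

Track A: 64,000 × 221 × 1 × 6 = 84,864,000 bytes.
Track B: 37,800 × 221 × 2 × 1 = 16,707,600 bytes.
Track C: 352,800 × 221 × 4 × 8 = 2,495,001,600 bytes.
Track D: 22,050 × 221 × 1 × 2 = 9,746,100 bytes.
Track E: 176,400 × 221 × 3 × 2 = 233,906,400 bytes.
Track F: 60,000 × 221 × 4 × 1 = 53,040,000 bytes.
Total = 2,893,265,700 bytes = 2759.23 MiB.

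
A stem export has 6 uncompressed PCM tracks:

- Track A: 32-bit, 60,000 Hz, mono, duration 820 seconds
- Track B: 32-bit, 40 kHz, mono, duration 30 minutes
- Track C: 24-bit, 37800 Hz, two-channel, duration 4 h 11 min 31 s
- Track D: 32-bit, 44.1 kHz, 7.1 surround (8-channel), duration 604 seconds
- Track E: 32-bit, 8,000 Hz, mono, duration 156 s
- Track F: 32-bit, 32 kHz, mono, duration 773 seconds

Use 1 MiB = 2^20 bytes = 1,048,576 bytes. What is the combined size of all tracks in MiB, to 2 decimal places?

Track A: 60,000 × 820 × 4 × 1 = 196,800,000 bytes.
Track B: 30 minutes = 1,800 s; 40,000 × 1,800 × 4 × 1 = 288,000,000 bytes.
Track C: 4 h 11 min 31 s = 15,091 s; 37,800 × 15,091 × 3 × 2 = 3,422,638,800 bytes.
Track D: 44,100 × 604 × 4 × 8 = 852,364,800 bytes.
Track E: 8,000 × 156 × 4 × 1 = 4,992,000 bytes.
Track F: 32,000 × 773 × 4 × 1 = 98,944,000 bytes.
Total = 4,863,739,600 bytes = 4638.42 MiB.

4638.42 MiB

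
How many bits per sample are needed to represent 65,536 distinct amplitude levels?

16 bits

log2(65,536) = 16.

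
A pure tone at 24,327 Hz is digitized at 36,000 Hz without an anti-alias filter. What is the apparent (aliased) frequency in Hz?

11,673 Hz

Nyquist = 36,000/2 = 18,000 Hz; 24,327 Hz exceeds it.
Alias = |24,327 − 1×36,000| = |24,327 − 36,000| = 11,673 Hz.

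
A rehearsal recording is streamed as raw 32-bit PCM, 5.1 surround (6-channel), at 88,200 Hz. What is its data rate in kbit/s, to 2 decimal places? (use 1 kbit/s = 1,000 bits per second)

16934.40 kbit/s

Bit rate = 88,200 × 32 × 6 = 16,934,400 bits/s.
= 16934.40 kbit/s.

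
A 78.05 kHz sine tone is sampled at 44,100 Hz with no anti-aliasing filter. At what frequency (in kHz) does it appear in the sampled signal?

10.15 kHz

Nyquist = 44,100/2 = 22,050 Hz; 78,050 Hz exceeds it.
Alias = |78,050 − 2×44,100| = |78,050 − 88,200| = 10,150 Hz = 10.15 kHz.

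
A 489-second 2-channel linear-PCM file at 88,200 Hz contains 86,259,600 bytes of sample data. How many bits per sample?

Bytes per sample = 86,259,600 / (88,200 × 489 × 2) = 86,259,600 / 86,259,600 = 1.
Bit depth = 1 × 8 = 8 bits.

8 bits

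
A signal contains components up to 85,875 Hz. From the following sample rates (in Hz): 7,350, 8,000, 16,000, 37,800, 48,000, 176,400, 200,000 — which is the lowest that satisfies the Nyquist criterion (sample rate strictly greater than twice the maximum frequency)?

Need sample rate > 2 × 85,875 = 171,750 Hz.
Lowest listed rate above 171,750 Hz is 176,400 Hz.

176,400 Hz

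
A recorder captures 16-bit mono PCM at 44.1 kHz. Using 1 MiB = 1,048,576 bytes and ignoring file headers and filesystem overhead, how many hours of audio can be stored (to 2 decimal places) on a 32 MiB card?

Uncompressed byte rate = 44,100 × 2 × 1 = 88,200 bytes/s.
Capacity = 32 × 1,048,576 = 33,554,432 bytes.
33,554,432 / 88,200 ≈ 380.44 s → 0.11 hours.

0.11 hours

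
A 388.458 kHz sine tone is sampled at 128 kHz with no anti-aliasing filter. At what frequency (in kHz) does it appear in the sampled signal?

4.458 kHz

Nyquist = 128,000/2 = 64,000 Hz; 388,458 Hz exceeds it.
Alias = |388,458 − 3×128,000| = |388,458 − 384,000| = 4,458 Hz = 4.458 kHz.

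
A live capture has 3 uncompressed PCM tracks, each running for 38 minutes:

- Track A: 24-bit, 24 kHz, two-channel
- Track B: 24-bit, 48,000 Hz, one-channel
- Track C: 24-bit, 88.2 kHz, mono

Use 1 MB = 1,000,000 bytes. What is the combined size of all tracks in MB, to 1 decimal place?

38 minutes = 2,280 s.
Track A: 24,000 × 2,280 × 3 × 2 = 328,320,000 bytes.
Track B: 48,000 × 2,280 × 3 × 1 = 328,320,000 bytes.
Track C: 88,200 × 2,280 × 3 × 1 = 603,288,000 bytes.
Total = 1,259,928,000 bytes = 1259.9 MB.

1259.9 MB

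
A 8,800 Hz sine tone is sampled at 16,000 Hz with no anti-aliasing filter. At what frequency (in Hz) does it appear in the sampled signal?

7,200 Hz

Nyquist = 16,000/2 = 8,000 Hz; 8,800 Hz exceeds it.
Alias = |8,800 − 1×16,000| = |8,800 − 16,000| = 7,200 Hz.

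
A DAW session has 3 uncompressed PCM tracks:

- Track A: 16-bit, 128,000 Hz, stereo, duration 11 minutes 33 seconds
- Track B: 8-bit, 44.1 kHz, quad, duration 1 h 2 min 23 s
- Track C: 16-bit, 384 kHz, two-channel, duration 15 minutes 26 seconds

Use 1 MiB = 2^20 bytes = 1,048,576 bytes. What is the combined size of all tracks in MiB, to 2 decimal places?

Track A: 11 minutes 33 seconds = 693 s; 128,000 × 693 × 2 × 2 = 354,816,000 bytes.
Track B: 1 h 2 min 23 s = 3,743 s; 44,100 × 3,743 × 1 × 4 = 660,265,200 bytes.
Track C: 15 minutes 26 seconds = 926 s; 384,000 × 926 × 2 × 2 = 1,422,336,000 bytes.
Total = 2,437,417,200 bytes = 2324.50 MiB.

2324.50 MiB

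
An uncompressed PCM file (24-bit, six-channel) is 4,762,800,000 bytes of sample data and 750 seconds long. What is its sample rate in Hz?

Bytes = sample_rate × seconds × bytes_per_sample × channels.
sample_rate = 4,762,800,000 / (750 × 3 × 6) = 4,762,800,000 / 13,500 = 352,800 Hz.

352,800 Hz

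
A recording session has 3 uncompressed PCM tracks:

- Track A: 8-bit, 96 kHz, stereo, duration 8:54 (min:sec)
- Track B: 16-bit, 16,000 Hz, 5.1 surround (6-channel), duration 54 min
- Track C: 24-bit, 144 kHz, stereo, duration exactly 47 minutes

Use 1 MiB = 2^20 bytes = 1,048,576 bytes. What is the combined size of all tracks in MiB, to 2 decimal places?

Track A: 8:54 (min:sec) = 534 s; 96,000 × 534 × 1 × 2 = 102,528,000 bytes.
Track B: 54 min = 3,240 s; 16,000 × 3,240 × 2 × 6 = 622,080,000 bytes.
Track C: exactly 47 minutes = 2,820 s; 144,000 × 2,820 × 3 × 2 = 2,436,480,000 bytes.
Total = 3,161,088,000 bytes = 3014.65 MiB.

3014.65 MiB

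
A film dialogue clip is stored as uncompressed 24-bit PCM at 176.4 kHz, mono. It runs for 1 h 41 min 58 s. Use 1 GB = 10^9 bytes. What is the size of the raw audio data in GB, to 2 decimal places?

Duration = 1 h 41 min 58 s = 6,118 s.
Bytes = 176,400 samples/s × 6,118 s × 3 bytes/sample × 1 ch = 3,237,645,600 bytes.
3,237,645,600 / 1,000,000,000 = 3.24 GB.

3.24 GB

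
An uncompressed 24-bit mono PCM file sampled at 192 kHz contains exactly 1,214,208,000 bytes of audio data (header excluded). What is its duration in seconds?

Byte rate = 192,000 × 3 × 1 = 576,000 bytes/s.
Duration = 1,214,208,000 / 576,000 = 2,108 s.

2,108 seconds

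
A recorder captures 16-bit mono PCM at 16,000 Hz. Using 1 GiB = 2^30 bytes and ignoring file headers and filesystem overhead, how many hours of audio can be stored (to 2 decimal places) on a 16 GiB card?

Uncompressed byte rate = 16,000 × 2 × 1 = 32,000 bytes/s.
Capacity = 16 × 1,073,741,824 = 17,179,869,184 bytes.
17,179,869,184 / 32,000 ≈ 536870.91 s → 149.13 hours.

149.13 hours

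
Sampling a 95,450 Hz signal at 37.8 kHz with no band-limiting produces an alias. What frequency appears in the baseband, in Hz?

17,950 Hz

Nyquist = 37,800/2 = 18,900 Hz; 95,450 Hz exceeds it.
Alias = |95,450 − 3×37,800| = |95,450 − 113,400| = 17,950 Hz.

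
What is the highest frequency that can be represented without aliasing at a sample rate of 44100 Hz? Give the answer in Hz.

Nyquist frequency = sample rate / 2 = 44,100 / 2 = 22,050 Hz.

22,050 Hz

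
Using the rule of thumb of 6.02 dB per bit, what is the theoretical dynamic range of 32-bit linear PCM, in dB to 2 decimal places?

32 × 6.02 = 192.64 dB.

192.64 dB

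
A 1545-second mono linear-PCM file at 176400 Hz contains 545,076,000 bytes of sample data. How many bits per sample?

16 bits

Bytes per sample = 545,076,000 / (176,400 × 1,545 × 1) = 545,076,000 / 272,538,000 = 2.
Bit depth = 2 × 8 = 16 bits.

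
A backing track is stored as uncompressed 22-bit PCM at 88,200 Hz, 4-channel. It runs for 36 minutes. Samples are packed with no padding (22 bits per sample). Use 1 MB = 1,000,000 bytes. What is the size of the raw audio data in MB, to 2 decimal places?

Duration = 36 minutes = 2,160 s.
Bits = 88,200 × 2,160 × 22 × 4 = 16,765,056,000 bits = 2,095,632,000 bytes.
2,095,632,000 / 1,000,000 = 2095.63 MB.

2095.63 MB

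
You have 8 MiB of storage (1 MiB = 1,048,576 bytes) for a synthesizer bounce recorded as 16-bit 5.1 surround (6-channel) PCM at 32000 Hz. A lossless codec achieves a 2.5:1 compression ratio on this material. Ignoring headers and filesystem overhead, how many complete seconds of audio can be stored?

Uncompressed byte rate = 32,000 × 2 × 6 = 384,000 bytes/s.
After 2.5:1 compression, effective rate ≈ 153600 bytes/s.
Capacity = 8 × 1,048,576 = 8,388,608 bytes.
8,388,608 / effective rate ≈ 54.61 s → 54 seconds.

54 seconds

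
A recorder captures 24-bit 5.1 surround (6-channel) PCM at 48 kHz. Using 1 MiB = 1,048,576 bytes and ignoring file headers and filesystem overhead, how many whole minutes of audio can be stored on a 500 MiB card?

10 minutes

Uncompressed byte rate = 48,000 × 3 × 6 = 864,000 bytes/s.
Capacity = 500 × 1,048,576 = 524,288,000 bytes.
524,288,000 / 864,000 ≈ 606.81 s → 10 minutes.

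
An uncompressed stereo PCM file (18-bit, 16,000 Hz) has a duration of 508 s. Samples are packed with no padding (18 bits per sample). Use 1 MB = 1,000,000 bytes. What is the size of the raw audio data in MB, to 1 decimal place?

36.6 MB

Bits = 16,000 × 508 × 18 × 2 = 292,608,000 bits = 36,576,000 bytes.
36,576,000 / 1,000,000 = 36.6 MB.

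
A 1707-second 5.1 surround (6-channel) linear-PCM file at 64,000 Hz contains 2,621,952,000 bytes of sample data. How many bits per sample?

Bytes per sample = 2,621,952,000 / (64,000 × 1,707 × 6) = 2,621,952,000 / 655,488,000 = 4.
Bit depth = 4 × 8 = 32 bits.

32 bits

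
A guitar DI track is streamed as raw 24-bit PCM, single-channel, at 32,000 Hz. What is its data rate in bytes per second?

96,000 bytes/s

Bit rate = 32,000 × 24 × 1 = 768,000 bits/s.
768,000 / 8 = 96,000 bytes/s.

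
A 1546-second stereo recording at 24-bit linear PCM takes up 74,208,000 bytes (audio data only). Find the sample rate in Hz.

Bytes = sample_rate × seconds × bytes_per_sample × channels.
sample_rate = 74,208,000 / (1,546 × 3 × 2) = 74,208,000 / 9,276 = 8,000 Hz.

8,000 Hz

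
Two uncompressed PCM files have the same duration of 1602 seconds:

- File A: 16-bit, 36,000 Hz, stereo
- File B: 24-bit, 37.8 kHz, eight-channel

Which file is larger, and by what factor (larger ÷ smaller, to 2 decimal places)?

File A: 36,000 × 2 × 2 = 144,000 bytes/s.
File B: 37,800 × 3 × 8 = 907,200 bytes/s.
File B is larger; ratio = 1,453,334,400 / 230,688,000 = 6.30.

File B, by a factor of 6.30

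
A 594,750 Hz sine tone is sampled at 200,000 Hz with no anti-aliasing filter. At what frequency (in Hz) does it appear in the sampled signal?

5,250 Hz

Nyquist = 200,000/2 = 100,000 Hz; 594,750 Hz exceeds it.
Alias = |594,750 − 3×200,000| = |594,750 − 600,000| = 5,250 Hz.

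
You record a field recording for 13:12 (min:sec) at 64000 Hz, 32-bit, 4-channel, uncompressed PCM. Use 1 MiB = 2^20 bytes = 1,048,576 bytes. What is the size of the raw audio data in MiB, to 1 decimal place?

773.4 MiB

Duration = 13:12 (min:sec) = 792 s.
Bytes = 64,000 samples/s × 792 s × 4 bytes/sample × 4 ch = 811,008,000 bytes.
811,008,000 / 1,048,576 = 773.4 MiB.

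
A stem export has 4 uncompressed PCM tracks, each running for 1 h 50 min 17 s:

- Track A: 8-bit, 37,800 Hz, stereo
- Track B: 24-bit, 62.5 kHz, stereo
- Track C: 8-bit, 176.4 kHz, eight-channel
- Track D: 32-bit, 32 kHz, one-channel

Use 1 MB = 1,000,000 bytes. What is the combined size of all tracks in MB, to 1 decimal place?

1 h 50 min 17 s = 6,617 s.
Track A: 37,800 × 6,617 × 1 × 2 = 500,245,200 bytes.
Track B: 62,500 × 6,617 × 3 × 2 = 2,481,375,000 bytes.
Track C: 176,400 × 6,617 × 1 × 8 = 9,337,910,400 bytes.
Track D: 32,000 × 6,617 × 4 × 1 = 846,976,000 bytes.
Total = 13,166,506,600 bytes = 13166.5 MB.

13166.5 MB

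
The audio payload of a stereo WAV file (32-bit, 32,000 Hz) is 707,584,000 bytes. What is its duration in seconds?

2,764 seconds

Byte rate = 32,000 × 4 × 2 = 256,000 bytes/s.
Duration = 707,584,000 / 256,000 = 2,764 s.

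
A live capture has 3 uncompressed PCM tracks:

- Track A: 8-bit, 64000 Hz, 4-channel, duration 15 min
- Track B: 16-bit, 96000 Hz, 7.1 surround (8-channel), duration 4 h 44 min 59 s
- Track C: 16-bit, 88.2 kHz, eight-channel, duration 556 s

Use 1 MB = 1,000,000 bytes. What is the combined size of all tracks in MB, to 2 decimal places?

27279.09 MB

Track A: 15 min = 900 s; 64,000 × 900 × 1 × 4 = 230,400,000 bytes.
Track B: 4 h 44 min 59 s = 17,099 s; 96,000 × 17,099 × 2 × 8 = 26,264,064,000 bytes.
Track C: 88,200 × 556 × 2 × 8 = 784,627,200 bytes.
Total = 27,279,091,200 bytes = 27279.09 MB.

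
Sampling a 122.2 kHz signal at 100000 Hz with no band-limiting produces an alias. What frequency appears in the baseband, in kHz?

Nyquist = 100,000/2 = 50,000 Hz; 122,200 Hz exceeds it.
Alias = |122,200 − 1×100,000| = |122,200 − 100,000| = 22,200 Hz = 22.2 kHz.

22.2 kHz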